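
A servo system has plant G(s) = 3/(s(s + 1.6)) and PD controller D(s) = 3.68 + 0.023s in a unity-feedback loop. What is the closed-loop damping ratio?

Forward path: (3.68 + 0.023s)·3/(s(s+1.6)). The closed-loop characteristic equation is s² + (1.6 + 3·0.023)s + 3·3.68 = 0.
That is s² + 1.669s + 11.04 = 0, so ω_n = 3.323 rad/s and ζ = 1.669/(2·3.323) = 0.2512.

ζ = 0.251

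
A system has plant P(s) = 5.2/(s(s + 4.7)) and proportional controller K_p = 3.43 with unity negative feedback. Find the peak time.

The closed-loop denominator s² + 4.7s + 17.84 gives ω_n = √17.84 = 4.223 and ζ = 4.7/(2ω_n) = 0.5564.
Damped frequency ω_d = ω_n√(1−ζ²) = 3.509 rad/s, so peak time T_p = π/ω_d = 0.895 s.

T_p = 0.895 s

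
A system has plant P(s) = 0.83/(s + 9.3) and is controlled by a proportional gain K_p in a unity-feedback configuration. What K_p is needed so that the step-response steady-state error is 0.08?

Steady-state error for a unit step on this type-0 loop is 1/(1 + K_p·P(0)).
P(0) = 0.08925. Require 1/(1 + K_p·0.08925) = 0.08, so 1 + 0.08925·K_p = 12.5.
K_p = (12.5 − 1)/0.08925 = 129.

K_p = 129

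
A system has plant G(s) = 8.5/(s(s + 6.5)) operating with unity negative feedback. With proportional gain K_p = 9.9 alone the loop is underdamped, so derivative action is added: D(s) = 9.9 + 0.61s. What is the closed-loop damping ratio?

ζ = 0.637

Forward path: (9.9 + 0.61s)·8.5/(s(s+6.5)). The closed-loop characteristic equation is s² + (6.5 + 8.5·0.61)s + 8.5·9.9 = 0.
That is s² + 11.68s + 84.15 = 0, so ω_n = 9.173 rad/s and ζ = 11.68/(2·9.173) = 0.6369.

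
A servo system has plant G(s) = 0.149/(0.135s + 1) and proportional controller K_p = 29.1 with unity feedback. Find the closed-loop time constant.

Closed loop: T(s) = K_p·G/(1+K_p·G) = 4.336/(0.135s + 1 + 4.336), with pole at s = −(1 + 4.336)/0.135 = −39.53.
Closed-loop time constant τ = 1/39.53 = 0.0253 s.

τ = 0.0253 s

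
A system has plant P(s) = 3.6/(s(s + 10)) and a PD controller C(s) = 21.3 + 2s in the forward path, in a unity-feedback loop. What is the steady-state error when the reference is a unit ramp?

The loop has one pole at the origin (type 1). Velocity error constant K_v = lim_{s→0} s·C(s)P(s) = 21.3·3.6/10 = 7.668.
Steady-state error to a unit ramp: e_ss = 1/K_v = 0.13.

0.13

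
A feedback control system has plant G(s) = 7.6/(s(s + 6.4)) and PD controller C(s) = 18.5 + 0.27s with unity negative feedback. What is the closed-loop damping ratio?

ζ = 0.356

Forward path: (18.5 + 0.27s)·7.6/(s(s+6.4)). The closed-loop characteristic equation is s² + (6.4 + 7.6·0.27)s + 7.6·18.5 = 0.
That is s² + 8.452s + 140.6 = 0, so ω_n = 11.86 rad/s and ζ = 8.452/(2·11.86) = 0.3564.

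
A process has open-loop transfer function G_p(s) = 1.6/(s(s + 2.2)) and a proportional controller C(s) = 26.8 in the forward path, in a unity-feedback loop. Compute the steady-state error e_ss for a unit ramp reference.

0.0513

The loop has one pole at the origin (type 1). Velocity error constant K_v = lim_{s→0} s·C(s)G_p(s) = 26.8·1.6/2.2 = 19.49.
Steady-state error to a unit ramp: e_ss = 1/K_v = 0.0513.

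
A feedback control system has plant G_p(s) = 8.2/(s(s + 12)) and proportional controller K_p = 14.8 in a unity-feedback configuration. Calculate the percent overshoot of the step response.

13%

Closed-loop characteristic equation: s² + 12s + 121.4 = 0, so ω_n = 11.02 rad/s and ζ = 12/(2·11.02) = 0.5446.
%OS = 100·exp(−πζ/√(1−ζ²)) = 100·exp(−π·0.5446/√0.7034) = 13%.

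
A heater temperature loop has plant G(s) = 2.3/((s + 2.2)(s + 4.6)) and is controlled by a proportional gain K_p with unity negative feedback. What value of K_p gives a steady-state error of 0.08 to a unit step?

K_p = 50.6

Steady-state error for a unit step on this type-0 loop is 1/(1 + K_p·G(0)).
G(0) = 0.2273. Require 1/(1 + K_p·0.2273) = 0.08, so 1 + 0.2273·K_p = 12.5.
K_p = (12.5 − 1)/0.2273 = 50.6.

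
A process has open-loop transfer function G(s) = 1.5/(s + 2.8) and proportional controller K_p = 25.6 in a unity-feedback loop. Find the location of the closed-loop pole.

s = -41.2

Closed-loop transfer function: T(s) = K_p·G(s)/(1 + K_p·G(s)) = 38.4/(s + 2.8 + 38.4) = 38.4/(s + 41.2).
The closed-loop pole is at s = −41.2.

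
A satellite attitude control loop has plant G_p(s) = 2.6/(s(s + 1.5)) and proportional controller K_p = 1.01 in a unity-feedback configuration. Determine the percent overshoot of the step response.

19.4%

From 1 + K_pG_p(s) = 0: s² + 1.5s + 2.626 = 0 ⇒ ω_n = 1.62, ζ = 0.4628.
%OS = 100·exp(−πζ/√(1−ζ²)) = 100·exp(−π·0.4628/√0.7858) = 19.4%.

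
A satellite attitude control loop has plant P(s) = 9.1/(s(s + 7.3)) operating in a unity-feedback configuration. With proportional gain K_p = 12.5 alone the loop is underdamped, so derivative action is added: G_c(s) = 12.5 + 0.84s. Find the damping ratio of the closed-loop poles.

ζ = 0.701

Forward path: (12.5 + 0.84s)·9.1/(s(s+7.3)). The closed-loop characteristic equation is s² + (7.3 + 9.1·0.84)s + 9.1·12.5 = 0.
That is s² + 14.94s + 113.8 = 0, so ω_n = 10.67 rad/s and ζ = 14.94/(2·10.67) = 0.7006.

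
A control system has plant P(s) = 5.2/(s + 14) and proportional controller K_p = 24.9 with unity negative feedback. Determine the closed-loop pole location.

Closed-loop transfer function: T(s) = K_p·P(s)/(1 + K_p·P(s)) = 129.5/(s + 14 + 129.5) = 129.5/(s + 143.5).
The closed-loop pole is at s = −143.5.

s = -143.5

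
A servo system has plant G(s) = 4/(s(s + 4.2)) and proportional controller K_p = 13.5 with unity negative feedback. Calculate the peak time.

The closed-loop denominator s² + 4.2s + 54 gives ω_n = √54 = 7.348 and ζ = 4.2/(2ω_n) = 0.2858.
Damped frequency ω_d = ω_n√(1−ζ²) = 7.042 rad/s, so peak time T_p = π/ω_d = 0.446 s.

T_p = 0.446 s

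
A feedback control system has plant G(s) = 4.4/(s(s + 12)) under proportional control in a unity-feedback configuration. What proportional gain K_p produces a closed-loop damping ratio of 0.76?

K_p = 14.2

Closed-loop characteristic equation: s² + 12s + K_p·4.4 = 0.
So ω_n = √(4.4K_p) and 2ζω_n = 12, giving ζ = 12/(2√(4.4K_p)).
Setting ζ = 0.76: √(4.4K_p) = 12/(2·0.76) = 7.895, so K_p = 62.33/4.4 = 14.2.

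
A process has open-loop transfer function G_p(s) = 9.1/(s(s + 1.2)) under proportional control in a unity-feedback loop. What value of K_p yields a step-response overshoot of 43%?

K_p = 0.588

From %OS = 100·exp(−πζ/√(1−ζ²)) = 43%, ζ = −ln(0.43)/√(π²+ln²(0.43)) = 0.2594.
Characteristic equation s² + 1.2s + 9.1K_p = 0 gives ζ = 1.2/(2√(9.1K_p)).
Setting ζ = 0.2594: √(9.1K_p) = 1.2/(2·0.2594) = 2.313, so K_p = 5.348/9.1 = 0.588.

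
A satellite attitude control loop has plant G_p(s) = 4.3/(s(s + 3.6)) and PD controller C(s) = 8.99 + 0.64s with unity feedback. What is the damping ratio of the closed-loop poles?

Forward path: (8.99 + 0.64s)·4.3/(s(s+3.6)). The closed-loop characteristic equation is s² + (3.6 + 4.3·0.64)s + 4.3·8.99 = 0.
That is s² + 6.352s + 38.66 = 0, so ω_n = 6.217 rad/s and ζ = 6.352/(2·6.217) = 0.5108.

ζ = 0.511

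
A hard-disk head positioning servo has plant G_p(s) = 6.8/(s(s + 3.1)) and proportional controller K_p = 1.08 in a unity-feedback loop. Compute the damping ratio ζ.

With unity feedback the closed-loop characteristic equation is s² + 3.1s + 1.08·6.8 = s² + 3.1s + 7.344 = 0.
Matching s² + 2ζω_n s + ω_n²: ω_n = √7.344 = 2.71 rad/s and 2ζω_n = 3.1, so ζ = 3.1/(2·2.71) = 0.572.

ζ = 0.572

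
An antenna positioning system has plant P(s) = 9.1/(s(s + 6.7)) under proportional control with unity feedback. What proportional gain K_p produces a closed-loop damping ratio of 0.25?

K_p = 19.7

Closed-loop characteristic equation: s² + 6.7s + K_p·9.1 = 0.
So ω_n = √(9.1K_p) and 2ζω_n = 6.7, giving ζ = 6.7/(2√(9.1K_p)).
Setting ζ = 0.25: √(9.1K_p) = 6.7/(2·0.25) = 13.4, so K_p = 179.6/9.1 = 19.7.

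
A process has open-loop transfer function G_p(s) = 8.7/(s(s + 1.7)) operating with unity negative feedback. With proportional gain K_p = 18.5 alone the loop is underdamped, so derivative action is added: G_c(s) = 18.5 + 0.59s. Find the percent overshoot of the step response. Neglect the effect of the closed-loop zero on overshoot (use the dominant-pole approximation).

41.5%

Forward path: (18.5 + 0.59s)·8.7/(s(s+1.7)). The closed-loop characteristic equation is s² + (1.7 + 8.7·0.59)s + 8.7·18.5 = 0.
That is s² + 6.833s + 160.9 = 0, so ω_n = 12.69 rad/s and ζ = 6.833/(2·12.69) = 0.2693.
%OS = 100·exp(−πζ/√(1−ζ²)) = 41.5%.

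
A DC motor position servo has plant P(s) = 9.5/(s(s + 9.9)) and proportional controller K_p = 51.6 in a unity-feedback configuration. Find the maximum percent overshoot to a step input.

From 1 + K_pP(s) = 0: s² + 9.9s + 490.2 = 0 ⇒ ω_n = 22.14, ζ = 0.2236.
%OS = 100·exp(−πζ/√(1−ζ²)) = 100·exp(−π·0.2236/√0.95) = 48.6%.

48.6%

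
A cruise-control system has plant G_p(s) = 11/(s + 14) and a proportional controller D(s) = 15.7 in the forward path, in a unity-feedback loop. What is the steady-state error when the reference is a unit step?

The loop is type 0. Static position error constant K_pos = D(0)·G_p(0) = 15.7·0.7857 = 12.34.
Steady-state error to a unit step: e_ss = 1/(1+K_pos) = 1/13.34 = 0.075.

0.075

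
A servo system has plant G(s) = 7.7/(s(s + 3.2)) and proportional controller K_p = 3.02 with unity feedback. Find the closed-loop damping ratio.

With unity feedback the closed-loop characteristic equation is s² + 3.2s + 3.02·7.7 = s² + 3.2s + 23.25 = 0.
Matching s² + 2ζω_n s + ω_n²: ω_n = √23.25 = 4.822 rad/s and 2ζω_n = 3.2, so ζ = 3.2/(2·4.822) = 0.332.

ζ = 0.332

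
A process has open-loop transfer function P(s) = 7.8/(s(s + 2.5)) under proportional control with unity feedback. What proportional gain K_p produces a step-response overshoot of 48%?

K_p = 3.87

From %OS = 100·exp(−πζ/√(1−ζ²)) = 48%, ζ = −ln(0.48)/√(π²+ln²(0.48)) = 0.2275.
Characteristic equation s² + 2.5s + 7.8K_p = 0 gives ζ = 2.5/(2√(7.8K_p)).
Setting ζ = 0.2275: √(7.8K_p) = 2.5/(2·0.2275) = 5.494, so K_p = 30.19/7.8 = 3.87.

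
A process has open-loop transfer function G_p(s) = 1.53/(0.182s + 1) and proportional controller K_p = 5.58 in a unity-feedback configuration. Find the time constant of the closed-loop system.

Closed loop: T(s) = K_p·G_p/(1+K_p·G_p) = 8.537/(0.182s + 1 + 8.537), with pole at s = −(1 + 8.537)/0.182 = −52.4.
Closed-loop time constant τ = 1/52.4 = 0.0191 s.

τ = 0.0191 s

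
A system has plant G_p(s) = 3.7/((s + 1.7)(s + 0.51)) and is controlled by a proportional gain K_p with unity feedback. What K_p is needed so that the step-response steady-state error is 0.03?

K_p = 7.58

The loop is type 0, so e_ss(step) = 1/(1 + K_pos) with K_pos = K_p·G_p(0).
G_p(0) = 4.268. Require 1/(1 + K_p·4.268) = 0.03, so 1 + 4.268·K_p = 33.33.
K_p = (33.33 − 1)/4.268 = 7.58.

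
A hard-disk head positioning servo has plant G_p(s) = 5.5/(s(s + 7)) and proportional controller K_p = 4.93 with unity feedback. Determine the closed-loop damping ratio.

ζ = 0.672

1 + K_p·G_p(s) = 0 gives s² + 7s + 27.11 = 0.
Matching s² + 2ζω_n s + ω_n²: ω_n = √27.11 = 5.207 rad/s and 2ζω_n = 7, so ζ = 7/(2·5.207) = 0.672.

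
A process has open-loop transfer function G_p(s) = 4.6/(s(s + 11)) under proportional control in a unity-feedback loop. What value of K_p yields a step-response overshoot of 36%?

K_p = 68.8

From %OS = 100·exp(−πζ/√(1−ζ²)) = 36%, ζ = −ln(0.36)/√(π²+ln²(0.36)) = 0.3093.
Characteristic equation s² + 11s + 4.6K_p = 0 gives ζ = 11/(2√(4.6K_p)).
Setting ζ = 0.3093: √(4.6K_p) = 11/(2·0.3093) = 17.78, so K_p = 316.3/4.6 = 68.8.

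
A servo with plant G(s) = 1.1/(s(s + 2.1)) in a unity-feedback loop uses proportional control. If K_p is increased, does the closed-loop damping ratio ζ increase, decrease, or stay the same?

decrease

ζ = 2.1/(2√(1.1K_p)); increasing K_p raises the denominator, so ζ falls.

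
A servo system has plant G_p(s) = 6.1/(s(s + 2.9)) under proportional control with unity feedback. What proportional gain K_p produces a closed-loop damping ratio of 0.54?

Closed-loop characteristic equation: s² + 2.9s + K_p·6.1 = 0.
So ω_n = √(6.1K_p) and 2ζω_n = 2.9, giving ζ = 2.9/(2√(6.1K_p)).
Setting ζ = 0.54: √(6.1K_p) = 2.9/(2·0.54) = 2.685, so K_p = 7.21/6.1 = 1.18.

K_p = 1.18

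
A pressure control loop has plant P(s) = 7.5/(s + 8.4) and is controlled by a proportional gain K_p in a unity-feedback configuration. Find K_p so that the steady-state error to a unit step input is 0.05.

K_p = 21.3

Steady-state error for a unit step on this type-0 loop is 1/(1 + K_p·P(0)).
P(0) = 0.8929. Require 1/(1 + K_p·0.8929) = 0.05, so 1 + 0.8929·K_p = 20.
K_p = (20 − 1)/0.8929 = 21.3.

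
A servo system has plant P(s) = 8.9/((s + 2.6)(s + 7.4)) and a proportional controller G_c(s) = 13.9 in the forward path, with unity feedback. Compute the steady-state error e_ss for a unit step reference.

The loop is type 0. Static position error constant K_pos = G_c(0)·P(0) = 13.9·0.4626 = 6.43.
Steady-state error to a unit step: e_ss = 1/(1+K_pos) = 1/7.43 = 0.135.

0.135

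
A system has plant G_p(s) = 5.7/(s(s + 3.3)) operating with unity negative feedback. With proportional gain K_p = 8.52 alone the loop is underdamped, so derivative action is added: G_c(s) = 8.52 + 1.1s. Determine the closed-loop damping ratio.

Forward path: (8.52 + 1.1s)·5.7/(s(s+3.3)). The closed-loop characteristic equation is s² + (3.3 + 5.7·1.1)s + 5.7·8.52 = 0.
That is s² + 9.57s + 48.56 = 0, so ω_n = 6.969 rad/s and ζ = 9.57/(2·6.969) = 0.6866.

ζ = 0.687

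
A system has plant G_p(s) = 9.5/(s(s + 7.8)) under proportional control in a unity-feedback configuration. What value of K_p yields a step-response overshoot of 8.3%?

K_p = 4.15

From %OS = 100·exp(−πζ/√(1−ζ²)) = 8.3%, ζ = −ln(0.083)/√(π²+ln²(0.083)) = 0.621.
Characteristic equation s² + 7.8s + 9.5K_p = 0 gives ζ = 7.8/(2√(9.5K_p)).
Setting ζ = 0.621: √(9.5K_p) = 7.8/(2·0.621) = 6.28, so K_p = 39.44/9.5 = 4.15.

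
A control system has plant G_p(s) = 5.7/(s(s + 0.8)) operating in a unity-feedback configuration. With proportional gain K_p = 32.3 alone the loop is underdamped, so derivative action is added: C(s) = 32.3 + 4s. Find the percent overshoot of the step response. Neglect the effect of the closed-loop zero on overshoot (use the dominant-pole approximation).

0.395%

Forward path: (32.3 + 4s)·5.7/(s(s+0.8)). The closed-loop characteristic equation is s² + (0.8 + 5.7·4)s + 5.7·32.3 = 0.
That is s² + 23.6s + 184.1 = 0, so ω_n = 13.57 rad/s and ζ = 23.6/(2·13.57) = 0.8696.
%OS = 100·exp(−πζ/√(1−ζ²)) = 0.395%.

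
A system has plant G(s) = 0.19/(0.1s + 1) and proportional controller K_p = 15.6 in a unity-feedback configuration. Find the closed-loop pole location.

s = -39.64

Closed loop: T(s) = K_p·G/(1+K_p·G) = 2.964/(0.1s + 1 + 2.964), with pole at s = −(1 + 2.964)/0.1 = −39.64.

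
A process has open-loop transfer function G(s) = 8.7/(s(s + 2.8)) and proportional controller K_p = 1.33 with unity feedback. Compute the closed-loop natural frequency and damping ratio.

The closed-loop denominator is s(s+2.8) + 1.33·8.7 = s² + 2.8s + 11.57.
Matching s² + 2ζω_n s + ω_n²: ω_n = √11.57 = 3.402 rad/s and 2ζω_n = 2.8, so ζ = 2.8/(2·3.402) = 0.412.

ω_n = 3.4 rad/s, ζ = 0.412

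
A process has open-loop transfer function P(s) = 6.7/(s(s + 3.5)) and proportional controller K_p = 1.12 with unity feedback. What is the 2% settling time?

T_s ≈ 2.29 s

The closed-loop denominator s² + 3.5s + 7.504 gives ω_n = √7.504 = 2.739 and ζ = 3.5/(2ω_n) = 0.6388.
2% settling time T_s ≈ 4/(ζω_n) = 4/1.75 = 2.29 s.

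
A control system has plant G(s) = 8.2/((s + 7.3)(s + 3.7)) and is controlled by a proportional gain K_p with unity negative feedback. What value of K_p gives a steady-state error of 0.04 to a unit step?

Steady-state error for a unit step on this type-0 loop is 1/(1 + K_p·G(0)).
G(0) = 0.3036. Require 1/(1 + K_p·0.3036) = 0.04, so 1 + 0.3036·K_p = 25.
K_p = (25 − 1)/0.3036 = 79.1.

K_p = 79.1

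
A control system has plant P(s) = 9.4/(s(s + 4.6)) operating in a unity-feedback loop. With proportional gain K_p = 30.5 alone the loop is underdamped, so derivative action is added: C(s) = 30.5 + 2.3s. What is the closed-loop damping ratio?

ζ = 0.774

Forward path: (30.5 + 2.3s)·9.4/(s(s+4.6)). The closed-loop characteristic equation is s² + (4.6 + 9.4·2.3)s + 9.4·30.5 = 0.
That is s² + 26.22s + 286.7 = 0, so ω_n = 16.93 rad/s and ζ = 26.22/(2·16.93) = 0.7743.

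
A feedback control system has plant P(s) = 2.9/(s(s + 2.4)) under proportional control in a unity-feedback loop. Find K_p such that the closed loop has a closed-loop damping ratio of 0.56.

K_p = 1.58

Closed-loop characteristic equation: s² + 2.4s + K_p·2.9 = 0.
So ω_n = √(2.9K_p) and 2ζω_n = 2.4, giving ζ = 2.4/(2√(2.9K_p)).
Setting ζ = 0.56: √(2.9K_p) = 2.4/(2·0.56) = 2.143, so K_p = 4.592/2.9 = 1.58.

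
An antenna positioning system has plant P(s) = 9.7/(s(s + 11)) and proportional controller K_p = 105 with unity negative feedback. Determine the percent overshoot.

57.7%

From 1 + K_pP(s) = 0: s² + 11s + 1018 = 0 ⇒ ω_n = 31.91, ζ = 0.1723.
%OS = 100·exp(−πζ/√(1−ζ²)) = 100·exp(−π·0.1723/√0.9703) = 57.7%.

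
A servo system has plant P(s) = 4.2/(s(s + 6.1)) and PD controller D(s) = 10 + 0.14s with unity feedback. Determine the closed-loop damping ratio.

Forward path: (10 + 0.14s)·4.2/(s(s+6.1)). The closed-loop characteristic equation is s² + (6.1 + 4.2·0.14)s + 4.2·10 = 0.
That is s² + 6.688s + 42 = 0, so ω_n = 6.481 rad/s and ζ = 6.688/(2·6.481) = 0.516.

ζ = 0.516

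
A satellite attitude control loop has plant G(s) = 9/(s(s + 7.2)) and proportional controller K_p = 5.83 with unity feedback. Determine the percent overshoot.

16.5%

From 1 + K_pG(s) = 0: s² + 7.2s + 52.47 = 0 ⇒ ω_n = 7.244, ζ = 0.497.
%OS = 100·exp(−πζ/√(1−ζ²)) = 100·exp(−π·0.497/√0.753) = 16.5%.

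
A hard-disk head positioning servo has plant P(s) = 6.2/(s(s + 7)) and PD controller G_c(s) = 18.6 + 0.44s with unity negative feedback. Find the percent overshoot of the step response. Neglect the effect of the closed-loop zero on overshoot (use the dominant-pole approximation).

20.3%

Forward path: (18.6 + 0.44s)·6.2/(s(s+7)). The closed-loop characteristic equation is s² + (7 + 6.2·0.44)s + 6.2·18.6 = 0.
That is s² + 9.728s + 115.3 = 0, so ω_n = 10.74 rad/s and ζ = 9.728/(2·10.74) = 0.4529.
%OS = 100·exp(−πζ/√(1−ζ²)) = 20.3%.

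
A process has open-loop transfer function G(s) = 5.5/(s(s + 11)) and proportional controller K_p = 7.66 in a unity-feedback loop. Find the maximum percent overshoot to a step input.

The closed-loop denominator s² + 11s + 42.13 gives ω_n = √42.13 = 6.491 and ζ = 11/(2ω_n) = 0.8474.
%OS = 100·exp(−πζ/√(1−ζ²)) = 100·exp(−π·0.8474/√0.282) = 0.665%.

0.665%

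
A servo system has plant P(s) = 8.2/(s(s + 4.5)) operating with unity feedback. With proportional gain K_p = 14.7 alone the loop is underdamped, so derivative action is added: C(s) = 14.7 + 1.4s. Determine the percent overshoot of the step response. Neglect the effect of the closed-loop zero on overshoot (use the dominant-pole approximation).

Forward path: (14.7 + 1.4s)·8.2/(s(s+4.5)). The closed-loop characteristic equation is s² + (4.5 + 8.2·1.4)s + 8.2·14.7 = 0.
That is s² + 15.98s + 120.5 = 0, so ω_n = 10.98 rad/s and ζ = 15.98/(2·10.98) = 0.7277.
%OS = 100·exp(−πζ/√(1−ζ²)) = 3.57%.

3.57%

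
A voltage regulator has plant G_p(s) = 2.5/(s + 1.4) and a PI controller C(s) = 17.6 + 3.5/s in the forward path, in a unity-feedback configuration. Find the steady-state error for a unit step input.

The open loop C(s)G_p(s) has a pole at the origin (type 1), so the static position error constant is infinite and e_ss = 1/(1+∞) = 0.

0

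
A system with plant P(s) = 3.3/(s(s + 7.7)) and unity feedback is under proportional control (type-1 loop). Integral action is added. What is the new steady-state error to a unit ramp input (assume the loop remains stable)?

The integrator raises the loop to type 2, so K_v → ∞ and e_ss to a ramp is zero.

0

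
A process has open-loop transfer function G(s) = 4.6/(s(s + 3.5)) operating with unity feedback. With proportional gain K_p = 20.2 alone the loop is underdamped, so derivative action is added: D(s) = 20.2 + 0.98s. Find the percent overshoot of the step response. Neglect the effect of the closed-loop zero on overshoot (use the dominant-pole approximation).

23.8%

Forward path: (20.2 + 0.98s)·4.6/(s(s+3.5)). The closed-loop characteristic equation is s² + (3.5 + 4.6·0.98)s + 4.6·20.2 = 0.
That is s² + 8.008s + 92.92 = 0, so ω_n = 9.64 rad/s and ζ = 8.008/(2·9.64) = 0.4154.
%OS = 100·exp(−πζ/√(1−ζ²)) = 23.8%.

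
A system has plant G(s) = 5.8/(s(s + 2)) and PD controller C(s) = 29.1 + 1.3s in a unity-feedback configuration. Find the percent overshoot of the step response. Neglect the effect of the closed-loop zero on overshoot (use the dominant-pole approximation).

Forward path: (29.1 + 1.3s)·5.8/(s(s+2)). The closed-loop characteristic equation is s² + (2 + 5.8·1.3)s + 5.8·29.1 = 0.
That is s² + 9.54s + 168.8 = 0, so ω_n = 12.99 rad/s and ζ = 9.54/(2·12.99) = 0.3672.
%OS = 100·exp(−πζ/√(1−ζ²)) = 28.9%.

28.9%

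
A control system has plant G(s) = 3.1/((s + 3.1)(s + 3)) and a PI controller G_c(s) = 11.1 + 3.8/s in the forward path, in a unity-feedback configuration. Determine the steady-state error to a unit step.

0

The open loop G_c(s)G(s) has a pole at the origin (type 1), so the static position error constant is infinite and e_ss = 1/(1+∞) = 0.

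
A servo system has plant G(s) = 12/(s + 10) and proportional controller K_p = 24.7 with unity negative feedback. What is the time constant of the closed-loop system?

Closed-loop transfer function: T(s) = K_p·G(s)/(1 + K_p·G(s)) = 296.4/(s + 10 + 296.4) = 296.4/(s + 306.4).
Time constant τ = 1/306.4 = 0.00326 s.

τ = 0.00326 s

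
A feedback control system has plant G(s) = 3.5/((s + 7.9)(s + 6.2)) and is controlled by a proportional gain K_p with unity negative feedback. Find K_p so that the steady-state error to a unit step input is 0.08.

Steady-state error for a unit step on this type-0 loop is 1/(1 + K_p·G(0)).
G(0) = 0.07146. Require 1/(1 + K_p·0.07146) = 0.08, so 1 + 0.07146·K_p = 12.5.
K_p = (12.5 − 1)/0.07146 = 161.

K_p = 161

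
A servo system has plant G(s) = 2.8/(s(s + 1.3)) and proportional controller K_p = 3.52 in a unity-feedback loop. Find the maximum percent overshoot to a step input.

The closed-loop denominator s² + 1.3s + 9.856 gives ω_n = √9.856 = 3.139 and ζ = 1.3/(2ω_n) = 0.207.
%OS = 100·exp(−πζ/√(1−ζ²)) = 100·exp(−π·0.207/√0.9571) = 51.4%.

51.4%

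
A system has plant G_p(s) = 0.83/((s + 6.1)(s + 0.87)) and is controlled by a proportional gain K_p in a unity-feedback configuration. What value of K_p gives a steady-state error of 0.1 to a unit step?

The loop is type 0, so e_ss(step) = 1/(1 + K_pos) with K_pos = K_p·G_p(0).
G_p(0) = 0.1564. Require 1/(1 + K_p·0.1564) = 0.1, so 1 + 0.1564·K_p = 10.
K_p = (10 − 1)/0.1564 = 57.5.

K_p = 57.5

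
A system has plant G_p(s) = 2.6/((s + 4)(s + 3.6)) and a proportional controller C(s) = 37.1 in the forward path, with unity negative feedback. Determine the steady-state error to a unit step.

The loop is type 0. Static position error constant K_pos = C(0)·G_p(0) = 37.1·0.1806 = 6.699.
Steady-state error to a unit step: e_ss = 1/(1+K_pos) = 1/7.699 = 0.13.

0.13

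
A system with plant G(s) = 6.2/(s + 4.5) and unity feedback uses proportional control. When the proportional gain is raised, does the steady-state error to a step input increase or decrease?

decrease

The position error constant K_pos = K_p·G(0) grows with K_p, and e_ss = 1/(1+K_pos) falls.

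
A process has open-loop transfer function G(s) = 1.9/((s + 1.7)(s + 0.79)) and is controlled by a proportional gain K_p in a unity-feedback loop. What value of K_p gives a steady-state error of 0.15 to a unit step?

Steady-state error for a unit step on this type-0 loop is 1/(1 + K_p·G(0)).
G(0) = 1.415. Require 1/(1 + K_p·1.415) = 0.15, so 1 + 1.415·K_p = 6.667.
K_p = (6.667 − 1)/1.415 = 4.01.

K_p = 4.01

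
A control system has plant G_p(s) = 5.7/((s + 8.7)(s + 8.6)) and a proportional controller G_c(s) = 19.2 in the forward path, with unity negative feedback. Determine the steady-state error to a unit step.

0.406

The loop is type 0. Static position error constant K_pos = G_c(0)·G_p(0) = 19.2·0.07618 = 1.463.
Steady-state error to a unit step: e_ss = 1/(1+K_pos) = 1/2.463 = 0.406.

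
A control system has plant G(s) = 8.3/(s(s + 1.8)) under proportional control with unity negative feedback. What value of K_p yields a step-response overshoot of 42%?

K_p = 1.38

From %OS = 100·exp(−πζ/√(1−ζ²)) = 42%, ζ = −ln(0.42)/√(π²+ln²(0.42)) = 0.2662.
Characteristic equation s² + 1.8s + 8.3K_p = 0 gives ζ = 1.8/(2√(8.3K_p)).
Setting ζ = 0.2662: √(8.3K_p) = 1.8/(2·0.2662) = 3.381, so K_p = 11.43/8.3 = 1.38.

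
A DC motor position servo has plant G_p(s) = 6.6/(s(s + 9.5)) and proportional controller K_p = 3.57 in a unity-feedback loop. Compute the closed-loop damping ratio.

The closed-loop denominator is s(s+9.5) + 3.57·6.6 = s² + 9.5s + 23.56.
Matching s² + 2ζω_n s + ω_n²: ω_n = √23.56 = 4.854 rad/s and 2ζω_n = 9.5, so ζ = 9.5/(2·4.854) = 0.979.

ζ = 0.979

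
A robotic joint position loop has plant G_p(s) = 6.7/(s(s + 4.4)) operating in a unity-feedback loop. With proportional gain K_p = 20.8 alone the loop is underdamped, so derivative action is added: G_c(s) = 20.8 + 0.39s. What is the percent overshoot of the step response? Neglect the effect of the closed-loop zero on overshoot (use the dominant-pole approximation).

Forward path: (20.8 + 0.39s)·6.7/(s(s+4.4)). The closed-loop characteristic equation is s² + (4.4 + 6.7·0.39)s + 6.7·20.8 = 0.
That is s² + 7.013s + 139.4 = 0, so ω_n = 11.81 rad/s and ζ = 7.013/(2·11.81) = 0.297.
%OS = 100·exp(−πζ/√(1−ζ²)) = 37.6%.

37.6%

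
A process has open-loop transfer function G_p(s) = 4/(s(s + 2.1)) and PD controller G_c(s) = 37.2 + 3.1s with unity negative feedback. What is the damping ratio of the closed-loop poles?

ζ = 0.594

Forward path: (37.2 + 3.1s)·4/(s(s+2.1)). The closed-loop characteristic equation is s² + (2.1 + 4·3.1)s + 4·37.2 = 0.
That is s² + 14.5s + 148.8 = 0, so ω_n = 12.2 rad/s and ζ = 14.5/(2·12.2) = 0.5943.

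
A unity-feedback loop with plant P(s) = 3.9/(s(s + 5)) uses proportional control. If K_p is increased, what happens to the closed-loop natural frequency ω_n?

increase

ω_n = √(3.9·K_p), which grows with K_p.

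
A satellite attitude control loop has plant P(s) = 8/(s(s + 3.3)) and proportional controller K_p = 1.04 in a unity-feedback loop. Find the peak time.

T_p = 1.33 s

Closed-loop characteristic equation: s² + 3.3s + 8.32 = 0, so ω_n = 2.884 rad/s and ζ = 3.3/(2·2.884) = 0.572.
Damped frequency ω_d = ω_n√(1−ζ²) = 2.366 rad/s, so peak time T_p = π/ω_d = 1.33 s.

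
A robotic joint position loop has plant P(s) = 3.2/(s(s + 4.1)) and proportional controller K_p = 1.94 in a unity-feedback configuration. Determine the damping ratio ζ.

ζ = 0.823

The closed-loop denominator is s(s+4.1) + 1.94·3.2 = s² + 4.1s + 6.208.
Matching s² + 2ζω_n s + ω_n²: ω_n = √6.208 = 2.492 rad/s and 2ζω_n = 4.1, so ζ = 4.1/(2·2.492) = 0.823.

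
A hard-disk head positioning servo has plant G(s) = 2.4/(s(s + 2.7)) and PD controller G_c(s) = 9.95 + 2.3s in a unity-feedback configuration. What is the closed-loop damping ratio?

Forward path: (9.95 + 2.3s)·2.4/(s(s+2.7)). The closed-loop characteristic equation is s² + (2.7 + 2.4·2.3)s + 2.4·9.95 = 0.
That is s² + 8.22s + 23.88 = 0, so ω_n = 4.887 rad/s and ζ = 8.22/(2·4.887) = 0.8411.

ζ = 0.841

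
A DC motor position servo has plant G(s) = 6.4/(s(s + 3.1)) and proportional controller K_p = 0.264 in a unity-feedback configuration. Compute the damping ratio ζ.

The closed-loop denominator is s(s+3.1) + 0.264·6.4 = s² + 3.1s + 1.69.
So ω_n² = 1.69 ⇒ ω_n = 1.3 rad/s, and ζ = 3.1/(2ω_n) = 1.19.

ζ = 1.19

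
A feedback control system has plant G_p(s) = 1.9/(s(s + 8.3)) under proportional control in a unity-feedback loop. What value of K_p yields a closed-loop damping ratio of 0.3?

K_p = 101

Closed-loop characteristic equation: s² + 8.3s + K_p·1.9 = 0.
So ω_n = √(1.9K_p) and 2ζω_n = 8.3, giving ζ = 8.3/(2√(1.9K_p)).
Setting ζ = 0.3: √(1.9K_p) = 8.3/(2·0.3) = 13.83, so K_p = 191.4/1.9 = 101.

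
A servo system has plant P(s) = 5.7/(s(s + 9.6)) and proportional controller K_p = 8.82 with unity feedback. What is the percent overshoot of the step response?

5.56%

Closed-loop characteristic equation: s² + 9.6s + 50.27 = 0, so ω_n = 7.09 rad/s and ζ = 9.6/(2·7.09) = 0.677.
%OS = 100·exp(−πζ/√(1−ζ²)) = 100·exp(−π·0.677/√0.5417) = 5.56%.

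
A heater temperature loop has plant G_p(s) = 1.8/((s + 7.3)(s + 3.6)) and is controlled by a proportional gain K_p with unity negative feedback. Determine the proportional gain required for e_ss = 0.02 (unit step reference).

K_p = 715

The loop is type 0, so e_ss(step) = 1/(1 + K_pos) with K_pos = K_p·G_p(0).
G_p(0) = 0.06849. Require 1/(1 + K_p·0.06849) = 0.02, so 1 + 0.06849·K_p = 50.
K_p = (50 − 1)/0.06849 = 715.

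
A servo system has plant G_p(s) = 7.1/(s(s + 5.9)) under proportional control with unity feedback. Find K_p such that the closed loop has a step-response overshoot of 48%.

From %OS = 100·exp(−πζ/√(1−ζ²)) = 48%, ζ = −ln(0.48)/√(π²+ln²(0.48)) = 0.2275.
Characteristic equation s² + 5.9s + 7.1K_p = 0 gives ζ = 5.9/(2√(7.1K_p)).
Setting ζ = 0.2275: √(7.1K_p) = 5.9/(2·0.2275) = 12.97, so K_p = 168.1/7.1 = 23.7.

K_p = 23.7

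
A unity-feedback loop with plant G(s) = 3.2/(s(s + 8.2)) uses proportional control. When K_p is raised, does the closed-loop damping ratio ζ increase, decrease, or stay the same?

decrease

ζ = 8.2/(2√(3.2K_p)); increasing K_p raises the denominator, so ζ falls.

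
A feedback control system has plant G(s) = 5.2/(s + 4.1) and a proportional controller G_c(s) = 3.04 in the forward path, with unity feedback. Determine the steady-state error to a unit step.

0.206

The loop is type 0. Static position error constant K_pos = G_c(0)·G(0) = 3.04·1.268 = 3.856.
Steady-state error to a unit step: e_ss = 1/(1+K_pos) = 1/4.856 = 0.206.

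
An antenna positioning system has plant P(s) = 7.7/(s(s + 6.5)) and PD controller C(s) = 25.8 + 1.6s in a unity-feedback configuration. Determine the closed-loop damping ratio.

Forward path: (25.8 + 1.6s)·7.7/(s(s+6.5)). The closed-loop characteristic equation is s² + (6.5 + 7.7·1.6)s + 7.7·25.8 = 0.
That is s² + 18.82s + 198.7 = 0, so ω_n = 14.09 rad/s and ζ = 18.82/(2·14.09) = 0.6676.

ζ = 0.668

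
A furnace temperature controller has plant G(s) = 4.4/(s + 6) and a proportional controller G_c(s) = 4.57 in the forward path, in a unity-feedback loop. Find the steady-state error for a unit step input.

The loop is type 0. Static position error constant K_pos = G_c(0)·G(0) = 4.57·0.7333 = 3.351.
Steady-state error to a unit step: e_ss = 1/(1+K_pos) = 1/4.351 = 0.23.

0.23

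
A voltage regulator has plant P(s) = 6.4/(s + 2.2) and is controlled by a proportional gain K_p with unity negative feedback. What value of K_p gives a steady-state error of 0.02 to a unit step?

K_p = 16.8

For a type-0 loop with proportional control, e_ss = 1/(1 + K_p·P(0)).
P(0) = 2.909. Require 1/(1 + K_p·2.909) = 0.02, so 1 + 2.909·K_p = 50.
K_p = (50 − 1)/2.909 = 16.8.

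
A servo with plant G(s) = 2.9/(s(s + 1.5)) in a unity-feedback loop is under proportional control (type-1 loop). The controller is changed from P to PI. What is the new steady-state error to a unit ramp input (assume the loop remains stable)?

0

The integrator raises the loop to type 2, so K_v → ∞ and e_ss to a ramp is zero.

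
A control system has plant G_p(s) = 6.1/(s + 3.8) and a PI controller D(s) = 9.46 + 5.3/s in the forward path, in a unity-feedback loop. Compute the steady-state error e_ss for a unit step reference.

0

The open loop D(s)G_p(s) has a pole at the origin (type 1), so the static position error constant is infinite and e_ss = 1/(1+∞) = 0.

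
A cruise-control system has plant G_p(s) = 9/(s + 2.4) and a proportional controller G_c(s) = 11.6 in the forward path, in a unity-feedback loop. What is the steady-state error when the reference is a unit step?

The loop is type 0. Static position error constant K_pos = G_c(0)·G_p(0) = 11.6·3.75 = 43.5.
Steady-state error to a unit step: e_ss = 1/(1+K_pos) = 1/44.5 = 0.0225.

0.0225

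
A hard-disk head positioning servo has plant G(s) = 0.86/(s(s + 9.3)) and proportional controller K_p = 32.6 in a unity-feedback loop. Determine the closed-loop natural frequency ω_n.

ω_n = 5.29 rad/s

1 + K_p·G(s) = 0 gives s² + 9.3s + 28.04 = 0.
So ω_n² = 28.04 ⇒ ω_n = 5.295 rad/s, and ζ = 9.3/(2ω_n) = 0.878.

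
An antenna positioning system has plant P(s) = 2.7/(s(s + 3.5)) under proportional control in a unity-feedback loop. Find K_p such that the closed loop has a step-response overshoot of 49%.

K_p = 23.1

From %OS = 100·exp(−πζ/√(1−ζ²)) = 49%, ζ = −ln(0.49)/√(π²+ln²(0.49)) = 0.2214.
Characteristic equation s² + 3.5s + 2.7K_p = 0 gives ζ = 3.5/(2√(2.7K_p)).
Setting ζ = 0.2214: √(2.7K_p) = 3.5/(2·0.2214) = 7.903, so K_p = 62.46/2.7 = 23.1.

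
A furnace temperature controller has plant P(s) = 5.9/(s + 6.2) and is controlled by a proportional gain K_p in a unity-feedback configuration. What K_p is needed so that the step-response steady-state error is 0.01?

Steady-state error for a unit step on this type-0 loop is 1/(1 + K_p·P(0)).
P(0) = 0.9516. Require 1/(1 + K_p·0.9516) = 0.01, so 1 + 0.9516·K_p = 100.
K_p = (100 − 1)/0.9516 = 104.

K_p = 104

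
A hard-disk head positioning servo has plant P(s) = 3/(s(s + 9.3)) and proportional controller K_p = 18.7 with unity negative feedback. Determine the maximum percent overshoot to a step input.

8.31%

Closed-loop characteristic equation: s² + 9.3s + 56.1 = 0, so ω_n = 7.49 rad/s and ζ = 9.3/(2·7.49) = 0.6208.
%OS = 100·exp(−πζ/√(1−ζ²)) = 100·exp(−π·0.6208/√0.6146) = 8.31%.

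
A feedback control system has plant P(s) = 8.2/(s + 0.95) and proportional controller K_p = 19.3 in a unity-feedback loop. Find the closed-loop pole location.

s = -159.2

Closed-loop transfer function: T(s) = K_p·P(s)/(1 + K_p·P(s)) = 158.3/(s + 0.95 + 158.3) = 158.3/(s + 159.2).
The closed-loop pole is at s = −159.2.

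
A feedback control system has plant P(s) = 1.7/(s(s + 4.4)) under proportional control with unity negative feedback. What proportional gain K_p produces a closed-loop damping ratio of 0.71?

K_p = 5.65

Closed-loop characteristic equation: s² + 4.4s + K_p·1.7 = 0.
So ω_n = √(1.7K_p) and 2ζω_n = 4.4, giving ζ = 4.4/(2√(1.7K_p)).
Setting ζ = 0.71: √(1.7K_p) = 4.4/(2·0.71) = 3.099, so K_p = 9.601/1.7 = 5.65.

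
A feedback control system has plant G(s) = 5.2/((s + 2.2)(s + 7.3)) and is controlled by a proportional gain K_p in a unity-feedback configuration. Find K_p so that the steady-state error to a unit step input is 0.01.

K_p = 306

The loop is type 0, so e_ss(step) = 1/(1 + K_pos) with K_pos = K_p·G(0).
G(0) = 0.3238. Require 1/(1 + K_p·0.3238) = 0.01, so 1 + 0.3238·K_p = 100.
K_p = (100 − 1)/0.3238 = 306.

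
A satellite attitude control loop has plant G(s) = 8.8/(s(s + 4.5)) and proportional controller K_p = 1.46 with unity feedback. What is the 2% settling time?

Closed-loop characteristic equation: s² + 4.5s + 12.85 = 0, so ω_n = 3.584 rad/s and ζ = 4.5/(2·3.584) = 0.6277.
2% settling time T_s ≈ 4/(ζω_n) = 4/2.25 = 1.78 s.

T_s ≈ 1.78 s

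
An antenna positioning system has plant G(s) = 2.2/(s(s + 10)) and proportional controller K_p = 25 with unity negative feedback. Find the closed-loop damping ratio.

ζ = 0.674

With unity feedback the closed-loop characteristic equation is s² + 10s + 25·2.2 = s² + 10s + 55 = 0.
So ω_n² = 55 ⇒ ω_n = 7.416 rad/s, and ζ = 10/(2ω_n) = 0.674.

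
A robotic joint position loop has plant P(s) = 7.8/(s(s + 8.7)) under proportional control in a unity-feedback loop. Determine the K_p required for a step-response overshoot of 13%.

K_p = 8.18

From %OS = 100·exp(−πζ/√(1−ζ²)) = 13%, ζ = −ln(0.13)/√(π²+ln²(0.13)) = 0.5446.
Characteristic equation s² + 8.7s + 7.8K_p = 0 gives ζ = 8.7/(2√(7.8K_p)).
Setting ζ = 0.5446: √(7.8K_p) = 8.7/(2·0.5446) = 7.987, so K_p = 63.79/7.8 = 8.18.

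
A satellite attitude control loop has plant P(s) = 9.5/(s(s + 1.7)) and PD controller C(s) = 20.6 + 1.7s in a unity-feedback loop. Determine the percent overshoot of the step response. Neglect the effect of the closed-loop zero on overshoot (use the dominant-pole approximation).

7.41%

Forward path: (20.6 + 1.7s)·9.5/(s(s+1.7)). The closed-loop characteristic equation is s² + (1.7 + 9.5·1.7)s + 9.5·20.6 = 0.
That is s² + 17.85s + 195.7 = 0, so ω_n = 13.99 rad/s and ζ = 17.85/(2·13.99) = 0.638.
%OS = 100·exp(−πζ/√(1−ζ²)) = 7.41%.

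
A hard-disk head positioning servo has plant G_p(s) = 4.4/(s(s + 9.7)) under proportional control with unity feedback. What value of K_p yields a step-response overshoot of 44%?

K_p = 83.6

From %OS = 100·exp(−πζ/√(1−ζ²)) = 44%, ζ = −ln(0.44)/√(π²+ln²(0.44)) = 0.2528.
Characteristic equation s² + 9.7s + 4.4K_p = 0 gives ζ = 9.7/(2√(4.4K_p)).
Setting ζ = 0.2528: √(4.4K_p) = 9.7/(2·0.2528) = 19.18, so K_p = 368/4.4 = 83.6.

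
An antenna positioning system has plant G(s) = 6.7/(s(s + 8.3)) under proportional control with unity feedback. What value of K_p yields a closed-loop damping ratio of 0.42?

K_p = 14.6

Closed-loop characteristic equation: s² + 8.3s + K_p·6.7 = 0.
So ω_n = √(6.7K_p) and 2ζω_n = 8.3, giving ζ = 8.3/(2√(6.7K_p)).
Setting ζ = 0.42: √(6.7K_p) = 8.3/(2·0.42) = 9.881, so K_p = 97.63/6.7 = 14.6.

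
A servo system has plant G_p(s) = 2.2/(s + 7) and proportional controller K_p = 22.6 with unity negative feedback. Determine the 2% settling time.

Closed-loop transfer function: T(s) = K_p·G_p(s)/(1 + K_p·G_p(s)) = 49.72/(s + 7 + 49.72) = 49.72/(s + 56.72).
Time constant τ = 1/56.72 = 0.01763 s, so the 2% settling time is about 4τ = 0.0705 s.

T_s ≈ 0.0705 s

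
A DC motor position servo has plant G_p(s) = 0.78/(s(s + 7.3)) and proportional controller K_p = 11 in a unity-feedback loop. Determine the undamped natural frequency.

1 + K_p·G_p(s) = 0 gives s² + 7.3s + 8.58 = 0.
Matching s² + 2ζω_n s + ω_n²: ω_n = √8.58 = 2.929 rad/s and 2ζω_n = 7.3, so ζ = 7.3/(2·2.929) = 1.25.

ω_n = 2.93 rad/s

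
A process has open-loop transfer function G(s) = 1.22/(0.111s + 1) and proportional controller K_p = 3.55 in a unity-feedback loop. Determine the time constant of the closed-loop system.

Closed loop: T(s) = K_p·G/(1+K_p·G) = 4.331/(0.111s + 1 + 4.331), with pole at s = −(1 + 4.331)/0.111 = −48.03.
Closed-loop time constant τ = 1/48.03 = 0.0208 s.

τ = 0.0208 s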